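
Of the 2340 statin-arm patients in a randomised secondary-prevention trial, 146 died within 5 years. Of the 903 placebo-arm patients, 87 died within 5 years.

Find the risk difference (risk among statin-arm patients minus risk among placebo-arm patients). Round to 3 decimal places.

risk, statin-arm patients = 146/2340 = 0.0624
risk, placebo-arm patients = 87/903 = 0.0963
risk difference = 0.0624 − 0.0963 = -0.034

RD = -0.034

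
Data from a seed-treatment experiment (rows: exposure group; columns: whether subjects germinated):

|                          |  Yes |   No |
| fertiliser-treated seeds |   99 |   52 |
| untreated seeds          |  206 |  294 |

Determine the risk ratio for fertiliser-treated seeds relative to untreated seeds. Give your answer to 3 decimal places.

risk, fertiliser-treated seeds = 99/151 = 0.6556
risk, untreated seeds = 206/500 = 0.4120
RR = 0.6556 / 0.4120 = 1.591

1.591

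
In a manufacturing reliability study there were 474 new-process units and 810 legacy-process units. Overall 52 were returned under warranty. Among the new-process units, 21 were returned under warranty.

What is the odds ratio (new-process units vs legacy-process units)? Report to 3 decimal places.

new-process units without the outcome: 474 − 21 = 453
legacy-process units with the outcome: 52 − 21 = 31
legacy-process units without the outcome: 810 − 31 = 779
odds, new-process units = 21/453 = 0.04636
odds, legacy-process units = 31/779 = 0.03979
OR = 0.04636 / 0.03979 = 1.165

1.165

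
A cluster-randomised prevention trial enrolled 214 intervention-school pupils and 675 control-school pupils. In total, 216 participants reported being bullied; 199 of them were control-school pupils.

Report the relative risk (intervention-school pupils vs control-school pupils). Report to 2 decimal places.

RR: 0.27

intervention-school pupils with the outcome: 216 − 199 = 17
intervention-school pupils without the outcome: 214 − 17 = 197
control-school pupils without the outcome: 675 − 199 = 476
risk, intervention-school pupils = 17/214 = 0.0794
risk, control-school pupils = 199/675 = 0.2948
RR = 0.0794 / 0.2948 = 0.27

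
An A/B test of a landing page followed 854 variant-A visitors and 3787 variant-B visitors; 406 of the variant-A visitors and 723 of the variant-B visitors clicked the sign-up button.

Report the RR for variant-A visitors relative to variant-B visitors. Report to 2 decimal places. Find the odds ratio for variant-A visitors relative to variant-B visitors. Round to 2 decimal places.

risk, variant-A visitors = 406/854 = 0.4754
risk, variant-B visitors = 723/3787 = 0.1909
RR = 0.4754 / 0.1909 = 2.49
OR = (406 × 3064) / (448 × 723) = 1243984/323904 ≈ 3.84

RR = 2.49; OR = 3.84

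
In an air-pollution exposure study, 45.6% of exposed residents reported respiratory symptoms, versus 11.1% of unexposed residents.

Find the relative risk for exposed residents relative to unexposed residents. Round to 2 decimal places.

RR = 0.4560 / 0.1110 = 4.11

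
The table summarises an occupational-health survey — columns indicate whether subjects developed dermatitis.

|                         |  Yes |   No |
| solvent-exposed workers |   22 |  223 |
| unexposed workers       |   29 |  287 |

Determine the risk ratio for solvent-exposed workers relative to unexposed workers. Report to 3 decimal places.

risk, solvent-exposed workers = 22/245 = 0.0898
risk, unexposed workers = 29/316 = 0.0918
RR = 0.0898 / 0.0918 = 0.978

0.978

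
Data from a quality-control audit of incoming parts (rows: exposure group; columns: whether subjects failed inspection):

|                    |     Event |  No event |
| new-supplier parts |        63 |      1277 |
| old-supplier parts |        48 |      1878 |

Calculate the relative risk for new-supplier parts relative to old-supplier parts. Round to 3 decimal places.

1.886

risk, new-supplier parts = 63/1340 = 0.04701
risk, old-supplier parts = 48/1926 = 0.02492
RR = 0.04701 / 0.02492 = 1.886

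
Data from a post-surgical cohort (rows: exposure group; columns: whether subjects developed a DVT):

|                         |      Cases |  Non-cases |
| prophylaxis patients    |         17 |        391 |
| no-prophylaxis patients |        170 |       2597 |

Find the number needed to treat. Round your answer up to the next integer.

risk, prophylaxis patients = 17/408 = 0.041667
risk, no-prophylaxis patients = 170/2767 = 0.061438
absolute risk difference = 0.019772
1 / 0.019772 = 50.577 → round up → 51

NNT: 51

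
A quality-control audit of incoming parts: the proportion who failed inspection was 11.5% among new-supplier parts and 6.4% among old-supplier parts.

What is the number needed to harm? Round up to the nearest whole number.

absolute risk difference = 0.051000
1 / 0.051000 = 19.608 → round up → 20

20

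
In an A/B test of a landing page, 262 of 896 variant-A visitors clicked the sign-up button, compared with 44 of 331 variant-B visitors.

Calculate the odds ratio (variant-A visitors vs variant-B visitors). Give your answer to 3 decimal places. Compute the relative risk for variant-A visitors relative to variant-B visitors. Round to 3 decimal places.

OR = 2.696; RR = 2.200

OR = (262 × 287) / (634 × 44) = 75194/27896 ≈ 2.696
risk, variant-A visitors = 262/896 = 0.2924
risk, variant-B visitors = 44/331 = 0.1329
RR = 0.2924 / 0.1329 = 2.200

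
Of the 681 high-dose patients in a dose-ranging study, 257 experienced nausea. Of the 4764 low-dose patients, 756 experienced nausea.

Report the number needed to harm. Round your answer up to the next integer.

risk, high-dose patients = 257/681 = 0.377386
risk, low-dose patients = 756/4764 = 0.158690
absolute risk difference = 0.218696
1 / 0.218696 = 4.573 → round up → 5

NNH ≈ 5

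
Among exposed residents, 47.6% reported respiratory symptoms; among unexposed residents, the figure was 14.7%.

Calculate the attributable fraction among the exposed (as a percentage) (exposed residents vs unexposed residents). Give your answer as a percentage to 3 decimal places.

AR% = (0.4760 − 0.1470) / 0.4760 = 0.6912 → 69.118%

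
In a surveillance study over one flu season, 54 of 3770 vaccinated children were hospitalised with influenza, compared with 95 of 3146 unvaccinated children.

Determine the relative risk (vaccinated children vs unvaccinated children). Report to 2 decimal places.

0.47

risk, vaccinated children = 54/3770 = 0.01432
risk, unvaccinated children = 95/3146 = 0.03020
RR = 0.01432 / 0.03020 = 0.47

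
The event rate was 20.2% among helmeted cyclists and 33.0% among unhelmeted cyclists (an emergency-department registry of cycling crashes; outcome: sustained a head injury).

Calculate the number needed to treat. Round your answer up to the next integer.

NNT: 8

absolute risk difference = 0.128000
1 / 0.128000 = 7.812 → round up → 8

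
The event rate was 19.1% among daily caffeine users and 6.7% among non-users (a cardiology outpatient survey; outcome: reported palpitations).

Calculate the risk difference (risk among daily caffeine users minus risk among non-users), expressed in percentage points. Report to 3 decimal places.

risk difference = 0.1910 − 0.0670 = 0.1240 → 12.400 percentage points

12.400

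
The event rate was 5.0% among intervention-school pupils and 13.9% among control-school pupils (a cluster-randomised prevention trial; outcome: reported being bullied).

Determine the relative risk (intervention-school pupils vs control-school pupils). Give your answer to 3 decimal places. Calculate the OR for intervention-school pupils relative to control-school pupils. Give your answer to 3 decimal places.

RR = 0.360; OR = 0.326

RR = 0.0500 / 0.1390 = 0.360
odds, intervention-school pupils = 0.0500/0.9500 = 0.0526
odds, control-school pupils = 0.1390/0.8610 = 0.1614
OR = 0.0526 / 0.1614 = 0.326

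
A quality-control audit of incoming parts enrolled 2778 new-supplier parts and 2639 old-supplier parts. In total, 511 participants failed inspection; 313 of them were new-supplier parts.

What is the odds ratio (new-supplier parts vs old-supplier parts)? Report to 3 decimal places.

new-supplier parts without the outcome: 2778 − 313 = 2465
old-supplier parts with the outcome: 511 − 313 = 198
old-supplier parts without the outcome: 2639 − 198 = 2441
OR = (313 × 2441) / (2465 × 198) = 764033/488070 ≈ 1.565

1.565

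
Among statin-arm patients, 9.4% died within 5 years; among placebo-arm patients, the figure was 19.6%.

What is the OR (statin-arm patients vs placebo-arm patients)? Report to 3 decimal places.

0.426

odds, statin-arm patients = 0.0940/0.9060 = 0.1038
odds, placebo-arm patients = 0.1960/0.8040 = 0.2438
OR = 0.1038 / 0.2438 = 0.426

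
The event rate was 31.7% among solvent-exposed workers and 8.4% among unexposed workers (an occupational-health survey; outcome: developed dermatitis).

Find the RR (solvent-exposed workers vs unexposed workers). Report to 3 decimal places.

RR = 0.3170 / 0.0840 = 3.774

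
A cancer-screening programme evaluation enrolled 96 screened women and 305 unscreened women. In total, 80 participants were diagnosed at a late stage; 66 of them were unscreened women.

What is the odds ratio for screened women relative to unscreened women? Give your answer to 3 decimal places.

screened women with the outcome: 80 − 66 = 14
screened women without the outcome: 96 − 14 = 82
unscreened women without the outcome: 305 − 66 = 239
OR = (14 × 239) / (82 × 66) = 3346/5412 ≈ 0.618

0.618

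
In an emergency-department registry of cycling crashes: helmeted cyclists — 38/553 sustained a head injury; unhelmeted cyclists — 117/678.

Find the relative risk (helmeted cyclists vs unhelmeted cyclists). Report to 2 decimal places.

risk, helmeted cyclists = 38/553 = 0.0687
risk, unhelmeted cyclists = 117/678 = 0.1726
RR = 0.0687 / 0.1726 = 0.40

RR = 0.40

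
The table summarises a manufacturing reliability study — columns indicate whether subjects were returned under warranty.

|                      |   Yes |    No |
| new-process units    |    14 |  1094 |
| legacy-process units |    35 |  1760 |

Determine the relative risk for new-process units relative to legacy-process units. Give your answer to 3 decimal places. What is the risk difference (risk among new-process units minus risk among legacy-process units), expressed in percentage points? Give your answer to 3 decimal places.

risk, new-process units = 14/1108 = 0.01264
risk, legacy-process units = 35/1795 = 0.01950
RR = 0.01264 / 0.01950 = 0.648
risk difference = 0.01264 − 0.01950 = -0.00686 → -0.686 percentage points

RR = 0.648; RD = -0.686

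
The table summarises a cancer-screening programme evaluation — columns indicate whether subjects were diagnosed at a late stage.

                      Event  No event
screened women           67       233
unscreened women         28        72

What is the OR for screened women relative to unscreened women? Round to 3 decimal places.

OR = (67 × 72) / (233 × 28) = 4824/6524 ≈ 0.739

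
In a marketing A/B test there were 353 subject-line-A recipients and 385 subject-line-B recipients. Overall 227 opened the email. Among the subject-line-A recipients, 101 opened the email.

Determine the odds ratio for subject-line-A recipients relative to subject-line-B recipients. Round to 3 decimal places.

OR: 0.824

subject-line-A recipients without the outcome: 353 − 101 = 252
subject-line-B recipients with the outcome: 227 − 101 = 126
subject-line-B recipients without the outcome: 385 − 126 = 259
odds, subject-line-A recipients = 101/252 = 0.4008
odds, subject-line-B recipients = 126/259 = 0.4865
OR = 0.4008 / 0.4865 = 0.824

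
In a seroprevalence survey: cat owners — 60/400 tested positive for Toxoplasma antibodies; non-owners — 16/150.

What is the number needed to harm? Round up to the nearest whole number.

risk, cat owners = 60/400 = 0.150000
risk, non-owners = 16/150 = 0.106667
absolute risk difference = 0.043333
1 / 0.043333 = 23.077 → round up → 24

24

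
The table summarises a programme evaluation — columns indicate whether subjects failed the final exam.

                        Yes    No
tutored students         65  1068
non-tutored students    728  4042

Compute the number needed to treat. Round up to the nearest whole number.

risk, tutored students = 65/1133 = 0.057370
risk, non-tutored students = 728/4770 = 0.152621
absolute risk difference = 0.095251
1 / 0.095251 = 10.499 → round up → 11

NNT = 11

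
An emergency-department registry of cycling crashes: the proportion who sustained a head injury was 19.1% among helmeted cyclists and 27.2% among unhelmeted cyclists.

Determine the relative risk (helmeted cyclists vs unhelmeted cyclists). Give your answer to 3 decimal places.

RR = 0.1910 / 0.2720 = 0.702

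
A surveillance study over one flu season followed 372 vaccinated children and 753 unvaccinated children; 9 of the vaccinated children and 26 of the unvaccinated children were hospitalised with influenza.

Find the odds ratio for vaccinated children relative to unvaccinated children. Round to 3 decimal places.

odds, vaccinated children = 9/363 = 0.02479
odds, unvaccinated children = 26/727 = 0.03576
OR = 0.02479 / 0.03576 = 0.693

0.693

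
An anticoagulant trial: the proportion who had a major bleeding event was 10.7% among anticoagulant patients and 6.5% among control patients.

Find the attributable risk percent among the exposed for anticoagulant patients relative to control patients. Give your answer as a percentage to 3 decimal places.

AR% = (0.1070 − 0.0650) / 0.1070 = 0.3925 → 39.252%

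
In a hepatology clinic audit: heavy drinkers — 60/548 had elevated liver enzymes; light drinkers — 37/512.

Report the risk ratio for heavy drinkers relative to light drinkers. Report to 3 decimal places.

RR ≈ 1.515

risk, heavy drinkers = 60/548 = 0.1095
risk, light drinkers = 37/512 = 0.0723
RR = 0.1095 / 0.0723 = 1.515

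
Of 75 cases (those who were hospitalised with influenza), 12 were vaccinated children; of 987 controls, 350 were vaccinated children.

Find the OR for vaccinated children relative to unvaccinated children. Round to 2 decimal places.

OR = (12 × 637) / (350 × 63) = 7644/22050 ≈ 0.35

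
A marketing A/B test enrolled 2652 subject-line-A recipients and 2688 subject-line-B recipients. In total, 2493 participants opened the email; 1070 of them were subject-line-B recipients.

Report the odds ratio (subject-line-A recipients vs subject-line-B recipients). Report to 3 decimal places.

subject-line-A recipients with the outcome: 2493 − 1070 = 1423
subject-line-A recipients without the outcome: 2652 − 1423 = 1229
subject-line-B recipients without the outcome: 2688 − 1070 = 1618
OR = (1423 × 1618) / (1229 × 1070) = 2302414/1315030 ≈ 1.751

OR ≈ 1.751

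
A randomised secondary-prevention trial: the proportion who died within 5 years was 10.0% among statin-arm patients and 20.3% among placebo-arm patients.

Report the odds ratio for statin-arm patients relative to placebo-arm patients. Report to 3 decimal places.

0.436

odds, statin-arm patients = 0.1000/0.9000 = 0.1111
odds, placebo-arm patients = 0.2030/0.7970 = 0.2547
OR = 0.1111 / 0.2547 = 0.436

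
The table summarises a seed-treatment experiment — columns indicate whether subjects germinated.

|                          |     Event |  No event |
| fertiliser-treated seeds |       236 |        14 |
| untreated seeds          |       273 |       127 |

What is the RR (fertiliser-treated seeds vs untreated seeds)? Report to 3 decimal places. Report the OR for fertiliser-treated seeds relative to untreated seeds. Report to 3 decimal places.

risk, fertiliser-treated seeds = 236/250 = 0.9440
risk, untreated seeds = 273/400 = 0.6825
RR = 0.9440 / 0.6825 = 1.383
odds, fertiliser-treated seeds = 236/14 = 16.8571
odds, untreated seeds = 273/127 = 2.1496
OR = 16.8571 / 2.1496 = 7.842

RR = 1.383; OR = 7.842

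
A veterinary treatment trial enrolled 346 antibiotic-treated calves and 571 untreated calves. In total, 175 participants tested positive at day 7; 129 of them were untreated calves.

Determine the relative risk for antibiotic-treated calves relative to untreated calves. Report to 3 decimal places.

0.588

antibiotic-treated calves with the outcome: 175 − 129 = 46
antibiotic-treated calves without the outcome: 346 − 46 = 300
untreated calves without the outcome: 571 − 129 = 442
risk, antibiotic-treated calves = 46/346 = 0.1329
risk, untreated calves = 129/571 = 0.2259
RR = 0.1329 / 0.2259 = 0.588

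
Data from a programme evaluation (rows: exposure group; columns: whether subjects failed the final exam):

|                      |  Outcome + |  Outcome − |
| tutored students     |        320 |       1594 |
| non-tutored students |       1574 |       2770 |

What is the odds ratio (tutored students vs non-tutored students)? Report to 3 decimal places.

OR = (320 × 2770) / (1594 × 1574) = 886400/2508956 ≈ 0.353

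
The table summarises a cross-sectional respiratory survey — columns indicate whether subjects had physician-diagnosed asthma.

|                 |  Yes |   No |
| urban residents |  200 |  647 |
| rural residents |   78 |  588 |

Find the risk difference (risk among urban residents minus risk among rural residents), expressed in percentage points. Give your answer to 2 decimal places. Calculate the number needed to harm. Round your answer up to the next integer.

RD = 11.90; NNH = 9

risk, urban residents = 200/847 = 0.2361
risk, rural residents = 78/666 = 0.1171
risk difference = 0.2361 − 0.1171 = 0.1190 → 11.90 percentage points
absolute risk difference = 0.119010
1 / 0.119010 = 8.403 → round up → 9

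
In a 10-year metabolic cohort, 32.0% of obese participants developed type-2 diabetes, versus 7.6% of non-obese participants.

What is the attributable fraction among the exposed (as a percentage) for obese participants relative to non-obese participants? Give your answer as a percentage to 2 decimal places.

AR% = (0.3200 − 0.0760) / 0.3200 = 0.7625 → 76.25%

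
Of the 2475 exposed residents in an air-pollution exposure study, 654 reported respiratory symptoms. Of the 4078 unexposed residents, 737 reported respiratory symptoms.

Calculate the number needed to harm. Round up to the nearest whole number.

NNH = 12

risk, exposed residents = 654/2475 = 0.264242
risk, unexposed residents = 737/4078 = 0.180726
absolute risk difference = 0.083517
1 / 0.083517 = 11.974 → round up → 12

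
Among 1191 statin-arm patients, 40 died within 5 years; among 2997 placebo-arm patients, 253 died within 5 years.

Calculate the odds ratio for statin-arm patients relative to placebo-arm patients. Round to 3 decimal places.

OR ≈ 0.377

odds, statin-arm patients = 40/1151 = 0.03475
odds, placebo-arm patients = 253/2744 = 0.09220
OR = 0.03475 / 0.09220 = 0.377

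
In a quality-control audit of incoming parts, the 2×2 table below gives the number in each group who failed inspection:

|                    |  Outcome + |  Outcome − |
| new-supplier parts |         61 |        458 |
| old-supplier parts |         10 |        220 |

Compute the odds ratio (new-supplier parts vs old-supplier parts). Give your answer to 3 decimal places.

OR ≈ 2.930

odds, new-supplier parts = 61/458 = 0.13319
odds, old-supplier parts = 10/220 = 0.04545
OR = 0.13319 / 0.04545 = 2.930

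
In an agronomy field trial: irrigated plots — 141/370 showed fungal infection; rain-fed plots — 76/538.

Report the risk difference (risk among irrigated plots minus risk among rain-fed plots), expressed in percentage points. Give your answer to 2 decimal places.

risk, irrigated plots = 141/370 = 0.3811
risk, rain-fed plots = 76/538 = 0.1413
risk difference = 0.3811 − 0.1413 = 0.2398 → 23.98 percentage points

23.98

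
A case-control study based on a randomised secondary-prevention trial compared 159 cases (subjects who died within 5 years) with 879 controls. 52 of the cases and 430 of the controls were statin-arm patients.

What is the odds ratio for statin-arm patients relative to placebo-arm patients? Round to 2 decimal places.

OR = (52 × 449) / (430 × 107) = 23348/46010 ≈ 0.51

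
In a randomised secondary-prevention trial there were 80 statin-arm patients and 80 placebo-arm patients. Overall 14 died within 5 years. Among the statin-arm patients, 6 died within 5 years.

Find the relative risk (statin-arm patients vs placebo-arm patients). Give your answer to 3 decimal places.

RR ≈ 0.750

statin-arm patients without the outcome: 80 − 6 = 74
placebo-arm patients with the outcome: 14 − 6 = 8
placebo-arm patients without the outcome: 80 − 8 = 72
risk, statin-arm patients = 6/80 = 0.0750
risk, placebo-arm patients = 8/80 = 0.1000
RR = 0.0750 / 0.1000 = 0.750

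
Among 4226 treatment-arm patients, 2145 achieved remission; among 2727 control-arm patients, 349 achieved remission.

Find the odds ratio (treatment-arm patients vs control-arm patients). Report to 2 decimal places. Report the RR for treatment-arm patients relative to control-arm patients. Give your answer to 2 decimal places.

OR = 7.02; RR = 3.97

OR = (2145 × 2378) / (2081 × 349) = 5100810/726269 ≈ 7.02
risk, treatment-arm patients = 2145/4226 = 0.5076
risk, control-arm patients = 349/2727 = 0.1280
RR = 0.5076 / 0.1280 = 3.97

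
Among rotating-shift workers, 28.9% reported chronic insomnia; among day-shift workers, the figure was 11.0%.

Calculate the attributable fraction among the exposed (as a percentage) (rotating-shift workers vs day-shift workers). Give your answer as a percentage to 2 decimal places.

AR% = (0.2890 − 0.1100) / 0.2890 = 0.6194 → 61.94%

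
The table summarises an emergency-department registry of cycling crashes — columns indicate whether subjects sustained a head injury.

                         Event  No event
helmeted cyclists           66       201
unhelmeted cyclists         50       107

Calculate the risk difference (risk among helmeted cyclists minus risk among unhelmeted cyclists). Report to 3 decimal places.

risk, helmeted cyclists = 66/267 = 0.2472
risk, unhelmeted cyclists = 50/157 = 0.3185
risk difference = 0.2472 − 0.3185 = -0.071

-0.071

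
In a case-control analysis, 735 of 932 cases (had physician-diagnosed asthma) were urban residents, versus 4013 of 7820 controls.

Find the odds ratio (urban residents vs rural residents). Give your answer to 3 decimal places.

OR = (735 × 3807) / (4013 × 197) = 2798145/790561 ≈ 3.539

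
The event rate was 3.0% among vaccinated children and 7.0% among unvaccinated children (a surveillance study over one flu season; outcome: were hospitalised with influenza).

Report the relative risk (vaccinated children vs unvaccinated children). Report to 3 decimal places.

RR = 0.03000 / 0.07000 = 0.429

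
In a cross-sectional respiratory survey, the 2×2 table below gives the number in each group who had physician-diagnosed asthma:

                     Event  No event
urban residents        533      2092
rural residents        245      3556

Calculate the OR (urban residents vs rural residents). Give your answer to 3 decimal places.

OR: 3.698

odds, urban residents = 533/2092 = 0.2548
odds, rural residents = 245/3556 = 0.0689
OR = 0.2548 / 0.0689 = 3.698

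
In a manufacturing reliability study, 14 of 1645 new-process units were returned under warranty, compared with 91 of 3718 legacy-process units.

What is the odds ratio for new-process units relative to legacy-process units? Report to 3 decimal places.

0.342

odds, new-process units = 14/1631 = 0.00858
odds, legacy-process units = 91/3627 = 0.02509
OR = 0.00858 / 0.02509 = 0.342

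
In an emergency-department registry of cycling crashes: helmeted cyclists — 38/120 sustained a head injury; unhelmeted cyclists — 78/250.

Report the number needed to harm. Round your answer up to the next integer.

risk, helmeted cyclists = 38/120 = 0.316667
risk, unhelmeted cyclists = 78/250 = 0.312000
absolute risk difference = 0.004667
1 / 0.004667 = 214.270 → round up → 215

NNH = 215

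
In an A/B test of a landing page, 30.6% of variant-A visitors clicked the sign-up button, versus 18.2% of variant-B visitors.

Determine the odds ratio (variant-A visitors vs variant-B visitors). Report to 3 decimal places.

odds, variant-A visitors = 0.3060/0.6940 = 0.4409
odds, variant-B visitors = 0.1820/0.8180 = 0.2225
OR = 0.4409 / 0.2225 = 1.982

OR: 1.982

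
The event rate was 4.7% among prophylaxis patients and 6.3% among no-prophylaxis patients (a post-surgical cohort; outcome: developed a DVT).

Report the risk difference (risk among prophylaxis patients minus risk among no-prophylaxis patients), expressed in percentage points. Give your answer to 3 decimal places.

RD: -1.600

risk difference = 0.04700 − 0.06300 = -0.01600 → -1.600 percentage points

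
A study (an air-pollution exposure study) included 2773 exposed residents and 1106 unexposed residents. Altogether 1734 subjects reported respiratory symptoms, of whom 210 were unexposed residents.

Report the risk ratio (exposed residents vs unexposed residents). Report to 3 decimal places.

exposed residents with the outcome: 1734 − 210 = 1524
exposed residents without the outcome: 2773 − 1524 = 1249
unexposed residents without the outcome: 1106 − 210 = 896
risk, exposed residents = 1524/2773 = 0.5496
risk, unexposed residents = 210/1106 = 0.1899
RR = 0.5496 / 0.1899 = 2.894

RR ≈ 2.894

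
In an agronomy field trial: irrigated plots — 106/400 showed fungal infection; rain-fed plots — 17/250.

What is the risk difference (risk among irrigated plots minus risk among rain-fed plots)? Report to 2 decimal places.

0.20

risk, irrigated plots = 106/400 = 0.2650
risk, rain-fed plots = 17/250 = 0.0680
risk difference = 0.2650 − 0.0680 = 0.20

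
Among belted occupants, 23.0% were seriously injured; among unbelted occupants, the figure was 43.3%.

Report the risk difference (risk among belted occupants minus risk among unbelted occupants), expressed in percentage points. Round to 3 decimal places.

-20.300

risk difference = 0.2300 − 0.4330 = -0.2030 → -20.300 percentage points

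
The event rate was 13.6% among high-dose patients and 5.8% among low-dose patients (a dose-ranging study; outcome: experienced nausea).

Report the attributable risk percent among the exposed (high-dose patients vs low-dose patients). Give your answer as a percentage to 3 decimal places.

AR% = (0.1360 − 0.0580) / 0.1360 = 0.5735 → 57.353%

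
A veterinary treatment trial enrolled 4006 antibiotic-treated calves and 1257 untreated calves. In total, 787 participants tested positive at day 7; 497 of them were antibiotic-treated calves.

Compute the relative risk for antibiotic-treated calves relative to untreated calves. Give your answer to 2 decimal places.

antibiotic-treated calves without the outcome: 4006 − 497 = 3509
untreated calves with the outcome: 787 − 497 = 290
untreated calves without the outcome: 1257 − 290 = 967
risk, antibiotic-treated calves = 497/4006 = 0.1241
risk, untreated calves = 290/1257 = 0.2307
RR = 0.1241 / 0.2307 = 0.54

0.54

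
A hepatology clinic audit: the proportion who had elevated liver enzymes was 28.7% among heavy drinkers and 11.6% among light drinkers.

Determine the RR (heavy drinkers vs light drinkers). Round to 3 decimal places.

RR = 0.2870 / 0.1160 = 2.474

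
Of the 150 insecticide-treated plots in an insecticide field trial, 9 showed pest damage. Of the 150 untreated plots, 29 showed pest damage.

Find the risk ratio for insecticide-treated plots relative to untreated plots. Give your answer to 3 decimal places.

risk, insecticide-treated plots = 9/150 = 0.0600
risk, untreated plots = 29/150 = 0.1933
RR = 0.0600 / 0.1933 = 0.310

RR = 0.310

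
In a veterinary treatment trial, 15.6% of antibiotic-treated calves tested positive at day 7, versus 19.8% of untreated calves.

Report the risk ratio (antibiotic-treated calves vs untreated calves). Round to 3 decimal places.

RR = 0.1560 / 0.1980 = 0.788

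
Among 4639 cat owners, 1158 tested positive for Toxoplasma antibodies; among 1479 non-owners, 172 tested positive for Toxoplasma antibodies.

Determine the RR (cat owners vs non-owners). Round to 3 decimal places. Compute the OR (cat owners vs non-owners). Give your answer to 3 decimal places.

risk, cat owners = 1158/4639 = 0.2496
risk, non-owners = 172/1479 = 0.1163
RR = 0.2496 / 0.1163 = 2.146
OR = (1158 × 1307) / (3481 × 172) = 1513506/598732 ≈ 2.528

RR = 2.146; OR = 2.528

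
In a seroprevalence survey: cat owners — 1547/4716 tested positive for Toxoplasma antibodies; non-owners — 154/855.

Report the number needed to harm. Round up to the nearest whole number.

risk, cat owners = 1547/4716 = 0.328032
risk, non-owners = 154/855 = 0.180117
absolute risk difference = 0.147915
1 / 0.147915 = 6.761 → round up → 7

NNH: 7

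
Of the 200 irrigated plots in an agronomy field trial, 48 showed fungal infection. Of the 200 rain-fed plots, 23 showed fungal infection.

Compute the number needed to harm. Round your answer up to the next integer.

risk, irrigated plots = 48/200 = 0.240000
risk, rain-fed plots = 23/200 = 0.115000
absolute risk difference = 0.125000
1 / 0.125000 = 8.000 → round up → 8

NNH ≈ 8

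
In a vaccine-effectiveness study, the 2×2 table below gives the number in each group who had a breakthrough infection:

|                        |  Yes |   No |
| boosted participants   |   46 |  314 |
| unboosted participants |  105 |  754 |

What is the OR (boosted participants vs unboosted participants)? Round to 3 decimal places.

odds, boosted participants = 46/314 = 0.1465
odds, unboosted participants = 105/754 = 0.1393
OR = 0.1465 / 0.1393 = 1.052

1.052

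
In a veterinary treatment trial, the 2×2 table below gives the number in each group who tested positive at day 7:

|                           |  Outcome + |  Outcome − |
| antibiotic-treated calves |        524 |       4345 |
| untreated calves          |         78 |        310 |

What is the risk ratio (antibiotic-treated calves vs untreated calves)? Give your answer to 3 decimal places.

risk, antibiotic-treated calves = 524/4869 = 0.1076
risk, untreated calves = 78/388 = 0.2010
RR = 0.1076 / 0.2010 = 0.535

0.535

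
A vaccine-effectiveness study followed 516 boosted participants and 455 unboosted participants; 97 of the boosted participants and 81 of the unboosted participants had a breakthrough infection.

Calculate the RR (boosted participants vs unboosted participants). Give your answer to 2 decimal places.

1.06

risk, boosted participants = 97/516 = 0.1880
risk, unboosted participants = 81/455 = 0.1780
RR = 0.1880 / 0.1780 = 1.06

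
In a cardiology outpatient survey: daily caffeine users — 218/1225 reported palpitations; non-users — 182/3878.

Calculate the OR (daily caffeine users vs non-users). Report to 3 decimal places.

OR = (218 × 3696) / (1007 × 182) = 805728/183274 ≈ 4.396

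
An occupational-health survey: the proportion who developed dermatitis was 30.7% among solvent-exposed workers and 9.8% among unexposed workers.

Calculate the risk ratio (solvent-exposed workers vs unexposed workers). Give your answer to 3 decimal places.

RR = 0.3070 / 0.0980 = 3.133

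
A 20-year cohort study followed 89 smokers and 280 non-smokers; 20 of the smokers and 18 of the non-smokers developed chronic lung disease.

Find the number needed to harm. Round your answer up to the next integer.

risk, smokers = 20/89 = 0.224719
risk, non-smokers = 18/280 = 0.064286
absolute risk difference = 0.160433
1 / 0.160433 = 6.233 → round up → 7

NNH = 7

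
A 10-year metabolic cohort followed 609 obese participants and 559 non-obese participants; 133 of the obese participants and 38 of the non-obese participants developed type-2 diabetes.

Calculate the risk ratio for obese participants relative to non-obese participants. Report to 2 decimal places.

risk, obese participants = 133/609 = 0.2184
risk, non-obese participants = 38/559 = 0.0680
RR = 0.2184 / 0.0680 = 3.21

3.21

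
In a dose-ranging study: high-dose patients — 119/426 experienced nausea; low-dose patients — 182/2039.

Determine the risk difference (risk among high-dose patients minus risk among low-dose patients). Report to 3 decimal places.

0.190

risk, high-dose patients = 119/426 = 0.2793
risk, low-dose patients = 182/2039 = 0.0893
risk difference = 0.2793 − 0.0893 = 0.190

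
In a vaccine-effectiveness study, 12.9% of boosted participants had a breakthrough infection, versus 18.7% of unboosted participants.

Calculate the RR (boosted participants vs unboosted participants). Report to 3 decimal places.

RR = 0.1290 / 0.1870 = 0.690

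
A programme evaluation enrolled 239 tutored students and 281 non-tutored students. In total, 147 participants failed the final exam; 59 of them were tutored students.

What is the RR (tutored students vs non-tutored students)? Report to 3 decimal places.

0.788

tutored students without the outcome: 239 − 59 = 180
non-tutored students with the outcome: 147 − 59 = 88
non-tutored students without the outcome: 281 − 88 = 193
risk, tutored students = 59/239 = 0.2469
risk, non-tutored students = 88/281 = 0.3132
RR = 0.2469 / 0.3132 = 0.788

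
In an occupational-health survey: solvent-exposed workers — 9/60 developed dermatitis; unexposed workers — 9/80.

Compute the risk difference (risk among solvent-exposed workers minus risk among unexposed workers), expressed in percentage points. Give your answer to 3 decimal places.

RD ≈ 3.750

risk, solvent-exposed workers = 9/60 = 0.1500
risk, unexposed workers = 9/80 = 0.1125
risk difference = 0.1500 − 0.1125 = 0.0375 → 3.750 percentage points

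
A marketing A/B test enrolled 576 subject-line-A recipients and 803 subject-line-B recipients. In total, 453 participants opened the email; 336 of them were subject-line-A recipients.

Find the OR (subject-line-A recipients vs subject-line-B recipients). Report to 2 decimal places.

OR: 8.21

subject-line-A recipients without the outcome: 576 − 336 = 240
subject-line-B recipients with the outcome: 453 − 336 = 117
subject-line-B recipients without the outcome: 803 − 117 = 686
odds, subject-line-A recipients = 336/240 = 1.4000
odds, subject-line-B recipients = 117/686 = 0.1706
OR = 1.4000 / 0.1706 = 8.21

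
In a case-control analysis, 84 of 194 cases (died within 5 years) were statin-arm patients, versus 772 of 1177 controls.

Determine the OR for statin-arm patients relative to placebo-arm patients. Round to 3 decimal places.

odds, statin-arm patients = 84/772 = 0.1088
odds, placebo-arm patients = 110/405 = 0.2716
OR = 0.1088 / 0.2716 = 0.401

0.401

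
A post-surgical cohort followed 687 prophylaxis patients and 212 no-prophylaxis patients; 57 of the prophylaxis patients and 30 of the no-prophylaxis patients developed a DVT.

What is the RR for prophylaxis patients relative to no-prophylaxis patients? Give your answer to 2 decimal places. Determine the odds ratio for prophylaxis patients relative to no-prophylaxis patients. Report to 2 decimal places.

risk, prophylaxis patients = 57/687 = 0.0830
risk, no-prophylaxis patients = 30/212 = 0.1415
RR = 0.0830 / 0.1415 = 0.59
odds, prophylaxis patients = 57/630 = 0.0905
odds, no-prophylaxis patients = 30/182 = 0.1648
OR = 0.0905 / 0.1648 = 0.55

RR = 0.59; OR = 0.55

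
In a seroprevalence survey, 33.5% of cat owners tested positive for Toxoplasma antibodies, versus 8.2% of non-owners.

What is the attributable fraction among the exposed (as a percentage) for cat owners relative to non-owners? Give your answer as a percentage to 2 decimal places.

AR% = (0.3350 − 0.0820) / 0.3350 = 0.7552 → 75.52%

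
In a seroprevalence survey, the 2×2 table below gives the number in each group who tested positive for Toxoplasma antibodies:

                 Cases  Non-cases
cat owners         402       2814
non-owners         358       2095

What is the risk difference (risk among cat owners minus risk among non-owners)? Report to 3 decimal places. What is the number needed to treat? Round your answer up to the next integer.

risk, cat owners = 402/3216 = 0.1250
risk, non-owners = 358/2453 = 0.1459
risk difference = 0.1250 − 0.1459 = -0.021
absolute risk difference = 0.020944
1 / 0.020944 = 47.746 → round up → 48

RD = -0.021; NNT = 48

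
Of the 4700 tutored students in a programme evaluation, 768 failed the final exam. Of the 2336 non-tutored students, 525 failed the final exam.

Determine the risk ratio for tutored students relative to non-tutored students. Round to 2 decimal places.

risk, tutored students = 768/4700 = 0.1634
risk, non-tutored students = 525/2336 = 0.2247
RR = 0.1634 / 0.2247 = 0.73

RR = 0.73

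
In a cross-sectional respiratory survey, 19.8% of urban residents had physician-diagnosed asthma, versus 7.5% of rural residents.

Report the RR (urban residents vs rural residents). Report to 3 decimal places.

RR = 0.1980 / 0.0750 = 2.640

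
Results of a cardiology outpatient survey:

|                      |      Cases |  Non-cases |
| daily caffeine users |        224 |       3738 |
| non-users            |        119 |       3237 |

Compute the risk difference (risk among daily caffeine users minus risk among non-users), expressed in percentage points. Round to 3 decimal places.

risk, daily caffeine users = 224/3962 = 0.05654
risk, non-users = 119/3356 = 0.03546
risk difference = 0.05654 − 0.03546 = 0.02108 → 2.108 percentage points

2.108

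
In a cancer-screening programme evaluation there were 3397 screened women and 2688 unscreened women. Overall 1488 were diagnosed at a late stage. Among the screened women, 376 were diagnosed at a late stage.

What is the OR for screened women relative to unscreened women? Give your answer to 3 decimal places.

0.176

screened women without the outcome: 3397 − 376 = 3021
unscreened women with the outcome: 1488 − 376 = 1112
unscreened women without the outcome: 2688 − 1112 = 1576
odds, screened women = 376/3021 = 0.1245
odds, unscreened women = 1112/1576 = 0.7056
OR = 0.1245 / 0.7056 = 0.176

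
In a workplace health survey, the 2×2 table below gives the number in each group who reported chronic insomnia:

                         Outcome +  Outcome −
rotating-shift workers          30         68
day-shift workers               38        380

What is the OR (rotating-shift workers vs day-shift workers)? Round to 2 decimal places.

4.41

odds, rotating-shift workers = 30/68 = 0.4412
odds, day-shift workers = 38/380 = 0.1000
OR = 0.4412 / 0.1000 = 4.41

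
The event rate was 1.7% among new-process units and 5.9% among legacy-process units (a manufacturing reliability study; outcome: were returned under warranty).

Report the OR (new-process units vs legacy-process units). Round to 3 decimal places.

odds, new-process units = 0.01700/0.98300 = 0.01729
odds, legacy-process units = 0.05900/0.94100 = 0.06270
OR = 0.01729 / 0.06270 = 0.276

OR ≈ 0.276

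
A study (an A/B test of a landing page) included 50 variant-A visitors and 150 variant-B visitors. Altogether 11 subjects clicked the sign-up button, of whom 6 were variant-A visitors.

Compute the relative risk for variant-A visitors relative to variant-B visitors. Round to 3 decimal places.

RR = 3.600

variant-A visitors without the outcome: 50 − 6 = 44
variant-B visitors with the outcome: 11 − 6 = 5
variant-B visitors without the outcome: 150 − 5 = 145
risk, variant-A visitors = 6/50 = 0.12000
risk, variant-B visitors = 5/150 = 0.03333
RR = 0.12000 / 0.03333 = 3.600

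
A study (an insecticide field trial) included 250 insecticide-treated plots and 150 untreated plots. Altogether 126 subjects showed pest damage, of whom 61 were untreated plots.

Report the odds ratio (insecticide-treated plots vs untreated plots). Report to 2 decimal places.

insecticide-treated plots with the outcome: 126 − 61 = 65
insecticide-treated plots without the outcome: 250 − 65 = 185
untreated plots without the outcome: 150 − 61 = 89
odds, insecticide-treated plots = 65/185 = 0.3514
odds, untreated plots = 61/89 = 0.6854
OR = 0.3514 / 0.6854 = 0.51

OR ≈ 0.51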